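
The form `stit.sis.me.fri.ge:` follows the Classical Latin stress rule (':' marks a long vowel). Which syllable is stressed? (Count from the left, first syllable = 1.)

Classical Latin: stress the penult if heavy (long vowel or closed), else the antepenult.
Weights: 3 me L, 4 fri L, 5 ge: H.
The penult (syllable 4, fri) is light, so stress falls on the antepenult (syllable 3, me).
Stress on syllable 3: stit.sis.ˈme.fri.ge:.

3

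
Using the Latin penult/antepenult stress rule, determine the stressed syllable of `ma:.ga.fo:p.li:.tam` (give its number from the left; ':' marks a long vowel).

Classical Latin: stress the penult if heavy (long vowel or closed), else the antepenult.
Weights: 3 fo:p H, 4 li: H, 5 tam H.
The penult (syllable 4, li:) is heavy, so it takes stress.
Stress on syllable 4: ma:.ga.fo:p.ˈli:.tam.

4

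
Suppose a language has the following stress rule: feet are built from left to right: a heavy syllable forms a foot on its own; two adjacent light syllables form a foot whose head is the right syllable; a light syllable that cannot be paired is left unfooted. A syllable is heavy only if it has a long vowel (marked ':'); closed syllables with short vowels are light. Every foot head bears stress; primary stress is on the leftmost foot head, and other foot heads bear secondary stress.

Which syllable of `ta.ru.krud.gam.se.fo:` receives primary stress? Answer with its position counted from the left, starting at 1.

Weights: 1 ta L, 2 ru L, 3 krud L, 4 gam L, 5 se L, 6 fo: H.
Parse left to right (heavy = foot alone; LL = one foot; stranded L unfooted): (ta.ˈru) (krud.ˈgam) se (ˈfo:).
Foot heads: 2, 4, 6.
Primary stress on the leftmost head = syllable 2.
Primary stress: syllable 2 → ta.ˈru.krud.gam.se.fo:.

2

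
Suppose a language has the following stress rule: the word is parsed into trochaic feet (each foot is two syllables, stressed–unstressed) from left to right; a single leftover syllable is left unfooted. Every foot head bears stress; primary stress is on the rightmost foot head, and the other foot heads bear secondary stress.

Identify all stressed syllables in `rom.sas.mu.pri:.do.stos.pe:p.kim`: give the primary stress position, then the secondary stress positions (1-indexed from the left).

Parse left to right into trochaic (ˈσσ) feet: (ˈrom.sas) (ˈmu.pri:) (ˈdo.stos) (ˈpe:p.kim).
Foot heads (stressed positions): 1, 3, 5, 7.
End Rule Rightmost: primary stress on the rightmost head = syllable 7.
Secondary stress on 1, 3, 5: ˌrom.sas.ˌmu.pri:.ˌdo.stos.ˈpe:p.kim.

primary 7, secondary 1, 3, 5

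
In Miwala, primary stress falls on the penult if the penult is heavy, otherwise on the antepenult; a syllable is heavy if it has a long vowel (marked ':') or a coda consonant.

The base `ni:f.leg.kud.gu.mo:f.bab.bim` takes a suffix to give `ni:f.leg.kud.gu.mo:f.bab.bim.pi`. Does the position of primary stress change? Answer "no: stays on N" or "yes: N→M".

Base `ni:f.leg.kud.gu.mo:f.bab.bim` (7 syllables):
  Weights: 5 mo:f H, 6 bab H, 7 bim H.
  The penult (syllable 6, bab) is heavy, so it takes stress.
  → primary stress on syllable 6.
Suffixed `ni:f.leg.kud.gu.mo:f.bab.bim.pi` (8 syllables):
  Weights: 6 bab H, 7 bim H, 8 pi L.
  The penult (syllable 7, bim) is heavy, so it takes stress.
  → primary stress on syllable 7.

yes: 6→7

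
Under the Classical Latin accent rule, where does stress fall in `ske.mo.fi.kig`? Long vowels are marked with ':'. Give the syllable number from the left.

Classical Latin: stress the penult if heavy (long vowel or closed), else the antepenult.
Weights: 2 mo L, 3 fi L, 4 kig H.
The penult (syllable 3, fi) is light, so stress falls on the antepenult (syllable 2, mo).
Stress on syllable 2: ske.ˈmo.fi.kig.

2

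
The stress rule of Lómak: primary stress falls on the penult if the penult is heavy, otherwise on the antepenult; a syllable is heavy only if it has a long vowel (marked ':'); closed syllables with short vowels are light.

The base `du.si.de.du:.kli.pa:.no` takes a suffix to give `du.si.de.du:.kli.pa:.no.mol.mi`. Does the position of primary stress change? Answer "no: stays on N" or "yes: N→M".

yes: 6→7

Base `du.si.de.du:.kli.pa:.no` (7 syllables):
  Weights: 5 kli L, 6 pa: H, 7 no L.
  The penult (syllable 6, pa:) is heavy, so it takes stress.
  → primary stress on syllable 6.
Suffixed `du.si.de.du:.kli.pa:.no.mol.mi` (9 syllables):
  Weights: 7 no L, 8 mol L, 9 mi L.
  The penult (syllable 8, mol) is light, so stress falls on the antepenult (syllable 7, no).
  → primary stress on syllable 7.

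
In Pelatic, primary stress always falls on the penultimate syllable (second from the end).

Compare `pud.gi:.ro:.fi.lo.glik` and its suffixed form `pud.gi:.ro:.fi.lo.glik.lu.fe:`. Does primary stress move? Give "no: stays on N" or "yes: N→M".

Base `pud.gi:.ro:.fi.lo.glik` (6 syllables):
  The word has 6 syllables; the penultimate syllable (second from the end) is syllable 5 (lo).
  → primary stress on syllable 5.
Suffixed `pud.gi:.ro:.fi.lo.glik.lu.fe:` (8 syllables):
  The word has 8 syllables; the penultimate syllable (second from the end) is syllable 7 (lu).
  → primary stress on syllable 7.

yes: 5→7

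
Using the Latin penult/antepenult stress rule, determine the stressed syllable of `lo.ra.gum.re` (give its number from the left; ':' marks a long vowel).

3

Classical Latin: stress the penult if heavy (long vowel or closed), else the antepenult.
Weights: 2 ra L, 3 gum H, 4 re L.
The penult (syllable 3, gum) is heavy, so it takes stress.
Stress on syllable 3: lo.ra.ˈgum.re.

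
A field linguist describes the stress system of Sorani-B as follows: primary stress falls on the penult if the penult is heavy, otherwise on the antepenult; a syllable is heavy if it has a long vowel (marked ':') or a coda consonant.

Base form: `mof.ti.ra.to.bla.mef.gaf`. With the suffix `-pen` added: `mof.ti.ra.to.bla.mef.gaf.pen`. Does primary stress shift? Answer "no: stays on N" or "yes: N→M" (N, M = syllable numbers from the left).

yes: 6→7

Base `mof.ti.ra.to.bla.mef.gaf` (7 syllables):
  Weights: 5 bla L, 6 mef H, 7 gaf H.
  The penult (syllable 6, mef) is heavy, so it takes stress.
  → primary stress on syllable 6.
Suffixed `mof.ti.ra.to.bla.mef.gaf.pen` (8 syllables):
  Weights: 6 mef H, 7 gaf H, 8 pen H.
  The penult (syllable 7, gaf) is heavy, so it takes stress.
  → primary stress on syllable 7.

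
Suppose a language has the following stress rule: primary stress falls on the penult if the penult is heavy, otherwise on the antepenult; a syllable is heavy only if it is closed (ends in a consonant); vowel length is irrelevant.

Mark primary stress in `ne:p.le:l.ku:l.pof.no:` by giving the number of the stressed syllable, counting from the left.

4

Weights: 3 ku:l H, 4 pof H, 5 no: L.
The penult (syllable 4, pof) is heavy, so it takes stress.
Primary stress: syllable 4 → ne:p.le:l.ku:l.ˈpof.no:.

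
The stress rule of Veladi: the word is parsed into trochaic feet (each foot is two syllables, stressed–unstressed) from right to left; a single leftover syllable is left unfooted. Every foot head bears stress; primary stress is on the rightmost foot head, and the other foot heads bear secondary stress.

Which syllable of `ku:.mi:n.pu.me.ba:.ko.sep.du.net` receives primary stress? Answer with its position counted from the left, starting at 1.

8

Parse right to left into trochaic (ˈσσ) feet: ku: (ˈmi:n.pu) (ˈme.ba:) (ˈko.sep) (ˈdu.net). Syllable 1 is left unfooted.
Foot heads (stressed positions): 2, 4, 6, 8.
End Rule Rightmost: primary stress on the rightmost head = syllable 8.
Primary stress: syllable 8 → ku:.mi:n.pu.me.ba:.ko.sep.ˈdu.net.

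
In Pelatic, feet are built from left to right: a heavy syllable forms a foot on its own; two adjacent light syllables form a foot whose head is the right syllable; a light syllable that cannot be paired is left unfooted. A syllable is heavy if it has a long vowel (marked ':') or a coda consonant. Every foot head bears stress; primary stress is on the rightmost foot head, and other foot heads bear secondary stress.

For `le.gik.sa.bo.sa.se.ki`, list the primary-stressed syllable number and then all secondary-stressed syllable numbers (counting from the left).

primary 6, secondary 2, 4

Weights: 1 le L, 2 gik H, 3 sa L, 4 bo L, 5 sa L, 6 se L, 7 ki L.
Parse left to right (heavy = foot alone; LL = one foot; stranded L unfooted): le (ˈgik) (sa.ˈbo) (sa.ˈse) ki.
Foot heads: 2, 4, 6.
Primary stress on the rightmost head = syllable 6.
Secondary stress on 2, 4: le.ˌgik.sa.ˌbo.sa.ˈse.ki.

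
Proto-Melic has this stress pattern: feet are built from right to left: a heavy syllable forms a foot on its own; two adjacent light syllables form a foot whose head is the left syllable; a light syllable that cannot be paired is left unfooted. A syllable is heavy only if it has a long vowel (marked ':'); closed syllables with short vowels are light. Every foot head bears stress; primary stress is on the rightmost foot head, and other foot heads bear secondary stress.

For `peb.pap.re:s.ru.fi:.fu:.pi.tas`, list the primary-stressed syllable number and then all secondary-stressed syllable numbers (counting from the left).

primary 7, secondary 1, 3, 5, 6

Weights: 1 peb L, 2 pap L, 3 re:s H, 4 ru L, 5 fi: H, 6 fu: H, 7 pi L, 8 tas L.
Parse right to left (heavy = foot alone; LL = one foot; stranded L unfooted): (ˈpeb.pap) (ˈre:s) ru (ˈfi:) (ˈfu:) (ˈpi.tas).
Foot heads: 1, 3, 5, 6, 7.
Primary stress on the rightmost head = syllable 7.
Secondary stress on 1, 3, 5, 6: ˌpeb.pap.ˌre:s.ru.ˌfi:.ˌfu:.ˈpi.tas.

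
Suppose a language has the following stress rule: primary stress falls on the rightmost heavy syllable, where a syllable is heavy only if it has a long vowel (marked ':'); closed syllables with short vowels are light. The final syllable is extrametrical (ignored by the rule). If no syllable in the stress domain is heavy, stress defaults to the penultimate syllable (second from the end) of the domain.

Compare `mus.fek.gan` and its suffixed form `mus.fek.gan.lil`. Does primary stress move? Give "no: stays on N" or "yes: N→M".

yes: 1→2

Base `mus.fek.gan` (3 syllables):
  The final syllable (3, gan) is extrametrical; the stress domain is syllables 1–2.
  Weights: 1 mus L, 2 fek L.
  No heavy syllable in the domain; default to the penultimate syllable (second from the end) of the domain = syllable 1.
  → primary stress on syllable 1.
Suffixed `mus.fek.gan.lil` (4 syllables):
  The final syllable (4, lil) is extrametrical; the stress domain is syllables 1–3.
  Weights: 1 mus L, 2 fek L, 3 gan L.
  No heavy syllable in the domain; default to the penultimate syllable (second from the end) of the domain = syllable 2.
  → primary stress on syllable 2.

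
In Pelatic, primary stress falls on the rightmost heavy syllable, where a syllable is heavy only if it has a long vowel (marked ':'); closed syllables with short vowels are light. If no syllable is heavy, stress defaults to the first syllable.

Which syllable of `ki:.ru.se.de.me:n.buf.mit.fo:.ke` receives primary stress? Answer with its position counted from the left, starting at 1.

8

Weights: 1 ki: H, 2 ru L, 3 se L, 4 de L, 5 me:n H, 6 buf L, 7 mit L, 8 fo: H, 9 ke L.
Heavy syllables in the domain: 1, 5, 8. The rightmost is syllable 8 (fo:).
Primary stress: syllable 8 → ki:.ru.se.de.me:n.buf.mit.ˈfo:.ke.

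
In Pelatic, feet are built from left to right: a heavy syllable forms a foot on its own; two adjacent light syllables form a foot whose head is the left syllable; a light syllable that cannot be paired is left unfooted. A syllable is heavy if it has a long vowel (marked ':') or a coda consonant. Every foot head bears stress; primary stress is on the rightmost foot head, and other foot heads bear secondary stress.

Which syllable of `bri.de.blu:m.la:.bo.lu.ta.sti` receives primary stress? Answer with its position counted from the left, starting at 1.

7

Weights: 1 bri L, 2 de L, 3 blu:m H, 4 la: H, 5 bo L, 6 lu L, 7 ta L, 8 sti L.
Parse left to right (heavy = foot alone; LL = one foot; stranded L unfooted): (ˈbri.de) (ˈblu:m) (ˈla:) (ˈbo.lu) (ˈta.sti).
Foot heads: 1, 3, 4, 5, 7.
Primary stress on the rightmost head = syllable 7.
Primary stress: syllable 7 → bri.de.blu:m.la:.bo.lu.ˈta.sti.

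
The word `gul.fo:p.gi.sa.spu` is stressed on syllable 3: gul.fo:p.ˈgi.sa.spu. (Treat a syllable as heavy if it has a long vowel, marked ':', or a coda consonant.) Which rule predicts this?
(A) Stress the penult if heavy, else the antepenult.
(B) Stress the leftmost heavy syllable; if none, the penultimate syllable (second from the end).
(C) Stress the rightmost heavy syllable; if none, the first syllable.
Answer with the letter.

A

Rule A → syllable 3 ✓.
Rule B → syllable 1 (observed: 3).
Rule C → syllable 2 (observed: 3).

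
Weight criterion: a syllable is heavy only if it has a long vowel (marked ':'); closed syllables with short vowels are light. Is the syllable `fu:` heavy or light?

heavy

`fu:`: long vowel, open (no coda). Long vowel → heavy.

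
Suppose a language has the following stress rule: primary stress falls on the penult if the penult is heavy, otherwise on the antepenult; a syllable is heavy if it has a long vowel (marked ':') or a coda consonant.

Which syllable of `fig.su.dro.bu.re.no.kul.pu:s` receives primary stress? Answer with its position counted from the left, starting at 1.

Weights: 6 no L, 7 kul H, 8 pu:s H.
The penult (syllable 7, kul) is heavy, so it takes stress.
Primary stress: syllable 7 → fig.su.dro.bu.re.no.ˈkul.pu:s.

7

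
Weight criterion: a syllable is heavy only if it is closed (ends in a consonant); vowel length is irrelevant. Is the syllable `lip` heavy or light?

heavy

`lip`: short vowel, closed (coda /p/). Closed (coda /p/) → heavy.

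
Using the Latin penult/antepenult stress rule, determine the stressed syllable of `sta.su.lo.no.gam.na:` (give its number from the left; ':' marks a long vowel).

Classical Latin: stress the penult if heavy (long vowel or closed), else the antepenult.
Weights: 4 no L, 5 gam H, 6 na: H.
The penult (syllable 5, gam) is heavy, so it takes stress.
Stress on syllable 5: sta.su.lo.no.ˈgam.na:.

5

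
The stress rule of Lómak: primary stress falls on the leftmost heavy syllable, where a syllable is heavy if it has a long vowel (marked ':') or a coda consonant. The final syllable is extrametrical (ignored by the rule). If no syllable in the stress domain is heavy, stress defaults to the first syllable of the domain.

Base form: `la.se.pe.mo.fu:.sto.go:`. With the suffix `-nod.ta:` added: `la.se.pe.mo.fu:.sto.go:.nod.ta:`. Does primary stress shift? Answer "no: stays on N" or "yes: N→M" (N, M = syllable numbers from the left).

Base `la.se.pe.mo.fu:.sto.go:` (7 syllables):
  The final syllable (7, go:) is extrametrical; the stress domain is syllables 1–6.
  Weights: 1 la L, 2 se L, 3 pe L, 4 mo L, 5 fu: H, 6 sto L.
  Heavy syllables in the domain: 5. The leftmost is syllable 5 (fu:).
  → primary stress on syllable 5.
Suffixed `la.se.pe.mo.fu:.sto.go:.nod.ta:` (9 syllables):
  The final syllable (9, ta:) is extrametrical; the stress domain is syllables 1–8.
  Weights: 1 la L, 2 se L, 3 pe L, 4 mo L, 5 fu: H, 6 sto L, 7 go: H, 8 nod H.
  Heavy syllables in the domain: 5, 7, 8. The leftmost is syllable 5 (fu:).
  → primary stress on syllable 5.

no: stays on 5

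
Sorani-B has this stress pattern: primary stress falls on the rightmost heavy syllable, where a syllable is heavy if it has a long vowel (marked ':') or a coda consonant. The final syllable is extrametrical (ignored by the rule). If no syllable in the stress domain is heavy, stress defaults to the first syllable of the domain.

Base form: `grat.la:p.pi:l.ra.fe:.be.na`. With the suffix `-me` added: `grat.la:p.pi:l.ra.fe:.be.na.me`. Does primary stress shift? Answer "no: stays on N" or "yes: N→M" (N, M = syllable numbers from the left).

no: stays on 5

Base `grat.la:p.pi:l.ra.fe:.be.na` (7 syllables):
  The final syllable (7, na) is extrametrical; the stress domain is syllables 1–6.
  Weights: 1 grat H, 2 la:p H, 3 pi:l H, 4 ra L, 5 fe: H, 6 be L.
  Heavy syllables in the domain: 1, 2, 3, 5. The rightmost is syllable 5 (fe:).
  → primary stress on syllable 5.
Suffixed `grat.la:p.pi:l.ra.fe:.be.na.me` (8 syllables):
  The final syllable (8, me) is extrametrical; the stress domain is syllables 1–7.
  Weights: 1 grat H, 2 la:p H, 3 pi:l H, 4 ra L, 5 fe: H, 6 be L, 7 na L.
  Heavy syllables in the domain: 1, 2, 3, 5. The rightmost is syllable 5 (fe:).
  → primary stress on syllable 5.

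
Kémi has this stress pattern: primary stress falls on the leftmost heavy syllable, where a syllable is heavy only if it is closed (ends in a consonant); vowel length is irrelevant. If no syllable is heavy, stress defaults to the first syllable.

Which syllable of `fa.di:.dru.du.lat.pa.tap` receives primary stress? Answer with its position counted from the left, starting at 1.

Weights: 1 fa L, 2 di: L, 3 dru L, 4 du L, 5 lat H, 6 pa L, 7 tap H.
Heavy syllables in the domain: 5, 7. The leftmost is syllable 5 (lat).
Primary stress: syllable 5 → fa.di:.dru.du.ˈlat.pa.tap.

5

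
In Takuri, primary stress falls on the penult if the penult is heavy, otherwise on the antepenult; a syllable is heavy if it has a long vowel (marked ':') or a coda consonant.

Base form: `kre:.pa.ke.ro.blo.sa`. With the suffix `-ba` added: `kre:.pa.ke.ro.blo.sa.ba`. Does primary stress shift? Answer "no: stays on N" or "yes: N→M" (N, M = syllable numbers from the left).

Base `kre:.pa.ke.ro.blo.sa` (6 syllables):
  Weights: 4 ro L, 5 blo L, 6 sa L.
  The penult (syllable 5, blo) is light, so stress falls on the antepenult (syllable 4, ro).
  → primary stress on syllable 4.
Suffixed `kre:.pa.ke.ro.blo.sa.ba` (7 syllables):
  Weights: 5 blo L, 6 sa L, 7 ba L.
  The penult (syllable 6, sa) is light, so stress falls on the antepenult (syllable 5, blo).
  → primary stress on syllable 5.

yes: 4→5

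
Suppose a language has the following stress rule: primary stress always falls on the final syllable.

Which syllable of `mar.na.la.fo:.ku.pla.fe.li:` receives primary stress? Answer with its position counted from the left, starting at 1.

The word has 8 syllables; the final syllable is syllable 8 (li:).
Primary stress: syllable 8 → mar.na.la.fo:.ku.pla.fe.ˈli:.

8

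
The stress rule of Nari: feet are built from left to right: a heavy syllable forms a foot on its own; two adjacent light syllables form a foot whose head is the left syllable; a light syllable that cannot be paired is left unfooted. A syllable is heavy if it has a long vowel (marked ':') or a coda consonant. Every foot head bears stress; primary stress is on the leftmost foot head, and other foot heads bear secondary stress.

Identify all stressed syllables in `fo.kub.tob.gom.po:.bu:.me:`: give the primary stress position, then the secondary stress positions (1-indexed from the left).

primary 2, secondary 3, 4, 5, 6, 7

Weights: 1 fo L, 2 kub H, 3 tob H, 4 gom H, 5 po: H, 6 bu: H, 7 me: H.
Parse left to right (heavy = foot alone; LL = one foot; stranded L unfooted): fo (ˈkub) (ˈtob) (ˈgom) (ˈpo:) (ˈbu:) (ˈme:).
Foot heads: 2, 3, 4, 5, 6, 7.
Primary stress on the leftmost head = syllable 2.
Secondary stress on 3, 4, 5, 6, 7: fo.ˈkub.ˌtob.ˌgom.ˌpo:.ˌbu:.ˌme:.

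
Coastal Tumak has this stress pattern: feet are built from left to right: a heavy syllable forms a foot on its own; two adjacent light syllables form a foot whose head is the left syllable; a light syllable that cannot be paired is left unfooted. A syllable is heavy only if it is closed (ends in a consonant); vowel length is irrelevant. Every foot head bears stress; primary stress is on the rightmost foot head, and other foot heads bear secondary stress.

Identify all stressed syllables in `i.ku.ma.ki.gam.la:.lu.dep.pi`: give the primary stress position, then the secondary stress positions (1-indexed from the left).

Weights: 1 i L, 2 ku L, 3 ma L, 4 ki L, 5 gam H, 6 la: L, 7 lu L, 8 dep H, 9 pi L.
Parse left to right (heavy = foot alone; LL = one foot; stranded L unfooted): (ˈi.ku) (ˈma.ki) (ˈgam) (ˈla:.lu) (ˈdep) pi.
Foot heads: 1, 3, 5, 6, 8.
Primary stress on the rightmost head = syllable 8.
Secondary stress on 1, 3, 5, 6: ˌi.ku.ˌma.ki.ˌgam.ˌla:.lu.ˈdep.pi.

primary 8, secondary 1, 3, 5, 6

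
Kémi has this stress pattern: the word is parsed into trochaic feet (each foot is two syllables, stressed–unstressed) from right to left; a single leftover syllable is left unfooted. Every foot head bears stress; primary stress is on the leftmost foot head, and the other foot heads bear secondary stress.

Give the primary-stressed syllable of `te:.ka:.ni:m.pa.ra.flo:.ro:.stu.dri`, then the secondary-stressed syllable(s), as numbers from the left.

primary 2, secondary 4, 6, 8

Parse right to left into trochaic (ˈσσ) feet: te: (ˈka:.ni:m) (ˈpa.ra) (ˈflo:.ro:) (ˈstu.dri). Syllable 1 is left unfooted.
Foot heads (stressed positions): 2, 4, 6, 8.
End Rule Leftmost: primary stress on the leftmost head = syllable 2.
Secondary stress on 4, 6, 8: te:.ˈka:.ni:m.ˌpa.ra.ˌflo:.ro:.ˌstu.dri.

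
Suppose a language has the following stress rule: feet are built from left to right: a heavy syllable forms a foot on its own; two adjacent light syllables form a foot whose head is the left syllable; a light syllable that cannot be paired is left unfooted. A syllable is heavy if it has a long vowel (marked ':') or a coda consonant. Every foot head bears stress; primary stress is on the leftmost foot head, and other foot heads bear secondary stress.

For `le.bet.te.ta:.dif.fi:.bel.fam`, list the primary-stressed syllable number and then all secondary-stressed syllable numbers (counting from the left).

primary 2, secondary 4, 5, 6, 7, 8

Weights: 1 le L, 2 bet H, 3 te L, 4 ta: H, 5 dif H, 6 fi: H, 7 bel H, 8 fam H.
Parse left to right (heavy = foot alone; LL = one foot; stranded L unfooted): le (ˈbet) te (ˈta:) (ˈdif) (ˈfi:) (ˈbel) (ˈfam).
Foot heads: 2, 4, 5, 6, 7, 8.
Primary stress on the leftmost head = syllable 2.
Secondary stress on 4, 5, 6, 7, 8: le.ˈbet.te.ˌta:.ˌdif.ˌfi:.ˌbel.ˌfam.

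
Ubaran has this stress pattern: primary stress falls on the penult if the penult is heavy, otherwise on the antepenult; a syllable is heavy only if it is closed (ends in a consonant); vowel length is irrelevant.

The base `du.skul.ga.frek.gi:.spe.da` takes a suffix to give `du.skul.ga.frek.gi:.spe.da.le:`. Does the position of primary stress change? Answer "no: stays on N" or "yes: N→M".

yes: 5→6

Base `du.skul.ga.frek.gi:.spe.da` (7 syllables):
  Weights: 5 gi: L, 6 spe L, 7 da L.
  The penult (syllable 6, spe) is light, so stress falls on the antepenult (syllable 5, gi:).
  → primary stress on syllable 5.
Suffixed `du.skul.ga.frek.gi:.spe.da.le:` (8 syllables):
  Weights: 6 spe L, 7 da L, 8 le: L.
  The penult (syllable 7, da) is light, so stress falls on the antepenult (syllable 6, spe).
  → primary stress on syllable 6.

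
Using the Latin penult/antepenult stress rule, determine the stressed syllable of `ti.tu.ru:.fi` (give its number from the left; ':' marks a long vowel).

Classical Latin: stress the penult if heavy (long vowel or closed), else the antepenult.
Weights: 2 tu L, 3 ru: H, 4 fi L.
The penult (syllable 3, ru:) is heavy, so it takes stress.
Stress on syllable 3: ti.tu.ˈru:.fi.

3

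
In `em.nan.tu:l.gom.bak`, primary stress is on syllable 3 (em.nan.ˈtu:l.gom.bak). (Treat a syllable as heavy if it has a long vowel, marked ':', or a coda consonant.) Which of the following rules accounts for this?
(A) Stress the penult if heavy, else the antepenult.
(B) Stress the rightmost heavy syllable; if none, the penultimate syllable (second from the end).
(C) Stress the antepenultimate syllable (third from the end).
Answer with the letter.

Rule A → syllable 4 (observed: 3).
Rule B → syllable 5 (observed: 3).
Rule C → syllable 3 ✓.

C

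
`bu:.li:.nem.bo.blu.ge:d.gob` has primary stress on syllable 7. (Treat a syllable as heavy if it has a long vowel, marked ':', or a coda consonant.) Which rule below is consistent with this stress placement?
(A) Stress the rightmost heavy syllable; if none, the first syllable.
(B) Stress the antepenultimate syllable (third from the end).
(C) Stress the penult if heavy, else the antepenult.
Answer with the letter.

A

Rule A → syllable 7 ✓.
Rule B → syllable 5 (observed: 7).
Rule C → syllable 6 (observed: 7).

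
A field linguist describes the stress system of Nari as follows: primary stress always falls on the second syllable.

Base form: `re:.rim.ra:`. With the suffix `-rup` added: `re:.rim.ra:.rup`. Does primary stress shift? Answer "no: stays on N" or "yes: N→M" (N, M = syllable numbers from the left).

Base `re:.rim.ra:` (3 syllables):
  The word has 3 syllables; the second syllable is syllable 2 (rim).
  → primary stress on syllable 2.
Suffixed `re:.rim.ra:.rup` (4 syllables):
  The word has 4 syllables; the second syllable is syllable 2 (rim).
  → primary stress on syllable 2.

no: stays on 2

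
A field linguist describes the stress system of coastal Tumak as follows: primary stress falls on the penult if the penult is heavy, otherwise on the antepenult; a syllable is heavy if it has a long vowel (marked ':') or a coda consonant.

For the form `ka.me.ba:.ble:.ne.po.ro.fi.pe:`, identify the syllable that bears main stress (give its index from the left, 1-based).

Weights: 7 ro L, 8 fi L, 9 pe: H.
The penult (syllable 8, fi) is light, so stress falls on the antepenult (syllable 7, ro).
Primary stress: syllable 7 → ka.me.ba:.ble:.ne.po.ˈro.fi.pe:.

7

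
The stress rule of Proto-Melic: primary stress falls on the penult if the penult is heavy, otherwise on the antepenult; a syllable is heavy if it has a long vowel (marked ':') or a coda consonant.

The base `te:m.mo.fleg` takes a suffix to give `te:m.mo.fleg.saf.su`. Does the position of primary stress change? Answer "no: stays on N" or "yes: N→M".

Base `te:m.mo.fleg` (3 syllables):
  Weights: 1 te:m H, 2 mo L, 3 fleg H.
  The penult (syllable 2, mo) is light, so stress falls on the antepenult (syllable 1, te:m).
  → primary stress on syllable 1.
Suffixed `te:m.mo.fleg.saf.su` (5 syllables):
  Weights: 3 fleg H, 4 saf H, 5 su L.
  The penult (syllable 4, saf) is heavy, so it takes stress.
  → primary stress on syllable 4.

yes: 1→4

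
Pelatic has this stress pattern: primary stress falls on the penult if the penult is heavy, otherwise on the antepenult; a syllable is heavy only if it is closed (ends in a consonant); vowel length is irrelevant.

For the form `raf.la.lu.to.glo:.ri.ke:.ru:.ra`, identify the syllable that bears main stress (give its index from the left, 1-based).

7

Weights: 7 ke: L, 8 ru: L, 9 ra L.
The penult (syllable 8, ru:) is light, so stress falls on the antepenult (syllable 7, ke:).
Primary stress: syllable 7 → raf.la.lu.to.glo:.ri.ˈke:.ru:.ra.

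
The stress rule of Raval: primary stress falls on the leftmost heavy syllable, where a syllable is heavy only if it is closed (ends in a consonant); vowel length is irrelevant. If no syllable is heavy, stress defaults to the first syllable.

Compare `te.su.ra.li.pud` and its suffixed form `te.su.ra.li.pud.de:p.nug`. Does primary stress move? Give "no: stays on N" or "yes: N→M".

no: stays on 5

Base `te.su.ra.li.pud` (5 syllables):
  Weights: 1 te L, 2 su L, 3 ra L, 4 li L, 5 pud H.
  Heavy syllables in the domain: 5. The leftmost is syllable 5 (pud).
  → primary stress on syllable 5.
Suffixed `te.su.ra.li.pud.de:p.nug` (7 syllables):
  Weights: 1 te L, 2 su L, 3 ra L, 4 li L, 5 pud H, 6 de:p H, 7 nug H.
  Heavy syllables in the domain: 5, 6, 7. The leftmost is syllable 5 (pud).
  → primary stress on syllable 5.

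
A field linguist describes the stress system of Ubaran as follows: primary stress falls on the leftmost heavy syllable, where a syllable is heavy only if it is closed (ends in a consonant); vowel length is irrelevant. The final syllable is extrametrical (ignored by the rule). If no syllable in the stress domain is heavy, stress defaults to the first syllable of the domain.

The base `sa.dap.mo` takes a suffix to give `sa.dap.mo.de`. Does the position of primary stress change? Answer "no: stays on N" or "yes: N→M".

no: stays on 2

Base `sa.dap.mo` (3 syllables):
  The final syllable (3, mo) is extrametrical; the stress domain is syllables 1–2.
  Weights: 1 sa L, 2 dap H.
  Heavy syllables in the domain: 2. The leftmost is syllable 2 (dap).
  → primary stress on syllable 2.
Suffixed `sa.dap.mo.de` (4 syllables):
  The final syllable (4, de) is extrametrical; the stress domain is syllables 1–3.
  Weights: 1 sa L, 2 dap H, 3 mo L.
  Heavy syllables in the domain: 2. The leftmost is syllable 2 (dap).
  → primary stress on syllable 2.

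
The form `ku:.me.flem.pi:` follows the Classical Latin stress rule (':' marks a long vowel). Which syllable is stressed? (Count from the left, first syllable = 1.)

Classical Latin: stress the penult if heavy (long vowel or closed), else the antepenult.
Weights: 2 me L, 3 flem H, 4 pi: H.
The penult (syllable 3, flem) is heavy, so it takes stress.
Stress on syllable 3: ku:.me.ˈflem.pi:.

3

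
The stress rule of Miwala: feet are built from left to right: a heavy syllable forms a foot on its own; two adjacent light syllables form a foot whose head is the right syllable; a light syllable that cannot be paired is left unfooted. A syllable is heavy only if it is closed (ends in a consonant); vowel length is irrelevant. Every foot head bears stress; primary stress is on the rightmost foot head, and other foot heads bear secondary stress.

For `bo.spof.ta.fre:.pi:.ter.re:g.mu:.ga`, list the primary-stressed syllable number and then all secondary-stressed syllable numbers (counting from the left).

Weights: 1 bo L, 2 spof H, 3 ta L, 4 fre: L, 5 pi: L, 6 ter H, 7 re:g H, 8 mu: L, 9 ga L.
Parse left to right (heavy = foot alone; LL = one foot; stranded L unfooted): bo (ˈspof) (ta.ˈfre:) pi: (ˈter) (ˈre:g) (mu:.ˈga).
Foot heads: 2, 4, 6, 7, 9.
Primary stress on the rightmost head = syllable 9.
Secondary stress on 2, 4, 6, 7: bo.ˌspof.ta.ˌfre:.pi:.ˌter.ˌre:g.mu:.ˈga.

primary 9, secondary 2, 4, 6, 7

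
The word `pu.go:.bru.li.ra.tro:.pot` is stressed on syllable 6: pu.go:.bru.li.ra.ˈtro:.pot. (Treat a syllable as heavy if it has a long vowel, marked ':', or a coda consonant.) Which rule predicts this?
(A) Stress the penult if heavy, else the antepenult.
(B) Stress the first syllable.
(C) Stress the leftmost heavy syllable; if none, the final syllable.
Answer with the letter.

Rule A → syllable 6 ✓.
Rule B → syllable 1 (observed: 6).
Rule C → syllable 2 (observed: 6).

A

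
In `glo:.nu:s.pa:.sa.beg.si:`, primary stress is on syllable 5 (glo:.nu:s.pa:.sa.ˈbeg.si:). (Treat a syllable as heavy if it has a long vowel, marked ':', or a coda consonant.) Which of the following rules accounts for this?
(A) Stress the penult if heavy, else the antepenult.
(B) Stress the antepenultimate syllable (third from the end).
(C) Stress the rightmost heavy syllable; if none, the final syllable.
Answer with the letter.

A

Rule A → syllable 5 ✓.
Rule B → syllable 4 (observed: 5).
Rule C → syllable 6 (observed: 5).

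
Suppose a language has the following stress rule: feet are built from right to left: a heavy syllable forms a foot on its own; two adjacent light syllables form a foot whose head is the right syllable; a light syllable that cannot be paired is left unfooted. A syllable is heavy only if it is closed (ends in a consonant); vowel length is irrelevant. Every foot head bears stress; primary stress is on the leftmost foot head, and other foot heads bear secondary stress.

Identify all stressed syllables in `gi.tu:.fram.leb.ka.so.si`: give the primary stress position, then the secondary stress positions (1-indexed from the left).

primary 2, secondary 3, 4, 7

Weights: 1 gi L, 2 tu: L, 3 fram H, 4 leb H, 5 ka L, 6 so L, 7 si L.
Parse right to left (heavy = foot alone; LL = one foot; stranded L unfooted): (gi.ˈtu:) (ˈfram) (ˈleb) ka (so.ˈsi).
Foot heads: 2, 3, 4, 7.
Primary stress on the leftmost head = syllable 2.
Secondary stress on 3, 4, 7: gi.ˈtu:.ˌfram.ˌleb.ka.so.ˌsi.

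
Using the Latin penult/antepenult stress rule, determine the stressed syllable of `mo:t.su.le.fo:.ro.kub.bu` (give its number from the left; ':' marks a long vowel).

6

Classical Latin: stress the penult if heavy (long vowel or closed), else the antepenult.
Weights: 5 ro L, 6 kub H, 7 bu L.
The penult (syllable 6, kub) is heavy, so it takes stress.
Stress on syllable 6: mo:t.su.le.fo:.ro.ˈkub.bu.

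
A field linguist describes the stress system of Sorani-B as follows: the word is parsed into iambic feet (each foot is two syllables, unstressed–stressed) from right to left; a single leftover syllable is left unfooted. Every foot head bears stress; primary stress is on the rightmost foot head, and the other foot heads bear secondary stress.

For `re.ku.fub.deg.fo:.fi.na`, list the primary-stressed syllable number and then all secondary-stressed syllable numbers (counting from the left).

primary 7, secondary 3, 5

Parse right to left into iambic (σˈσ) feet: re (ku.ˈfub) (deg.ˈfo:) (fi.ˈna). Syllable 1 is left unfooted.
Foot heads (stressed positions): 3, 5, 7.
End Rule Rightmost: primary stress on the rightmost head = syllable 7.
Secondary stress on 3, 5: re.ku.ˌfub.deg.ˌfo:.fi.ˈna.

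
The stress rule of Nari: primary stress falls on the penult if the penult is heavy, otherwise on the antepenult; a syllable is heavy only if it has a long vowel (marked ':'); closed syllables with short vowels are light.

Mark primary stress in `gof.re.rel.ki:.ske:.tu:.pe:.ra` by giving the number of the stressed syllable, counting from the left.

7

Weights: 6 tu: H, 7 pe: H, 8 ra L.
The penult (syllable 7, pe:) is heavy, so it takes stress.
Primary stress: syllable 7 → gof.re.rel.ki:.ske:.tu:.ˈpe:.ra.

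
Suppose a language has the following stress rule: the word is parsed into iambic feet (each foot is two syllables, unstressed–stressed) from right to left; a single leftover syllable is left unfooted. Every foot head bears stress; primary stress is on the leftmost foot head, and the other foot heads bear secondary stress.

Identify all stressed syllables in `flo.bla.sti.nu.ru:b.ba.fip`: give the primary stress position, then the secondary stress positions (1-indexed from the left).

Parse right to left into iambic (σˈσ) feet: flo (bla.ˈsti) (nu.ˈru:b) (ba.ˈfip). Syllable 1 is left unfooted.
Foot heads (stressed positions): 3, 5, 7.
End Rule Leftmost: primary stress on the leftmost head = syllable 3.
Secondary stress on 5, 7: flo.bla.ˈsti.nu.ˌru:b.ba.ˌfip.

primary 3, secondary 5, 7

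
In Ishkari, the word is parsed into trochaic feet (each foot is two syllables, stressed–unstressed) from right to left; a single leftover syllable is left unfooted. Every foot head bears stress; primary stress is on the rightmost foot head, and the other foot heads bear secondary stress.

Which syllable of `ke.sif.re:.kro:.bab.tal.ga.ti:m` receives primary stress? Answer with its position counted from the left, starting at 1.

7

Parse right to left into trochaic (ˈσσ) feet: (ˈke.sif) (ˈre:.kro:) (ˈbab.tal) (ˈga.ti:m).
Foot heads (stressed positions): 1, 3, 5, 7.
End Rule Rightmost: primary stress on the rightmost head = syllable 7.
Primary stress: syllable 7 → ke.sif.re:.kro:.bab.tal.ˈga.ti:m.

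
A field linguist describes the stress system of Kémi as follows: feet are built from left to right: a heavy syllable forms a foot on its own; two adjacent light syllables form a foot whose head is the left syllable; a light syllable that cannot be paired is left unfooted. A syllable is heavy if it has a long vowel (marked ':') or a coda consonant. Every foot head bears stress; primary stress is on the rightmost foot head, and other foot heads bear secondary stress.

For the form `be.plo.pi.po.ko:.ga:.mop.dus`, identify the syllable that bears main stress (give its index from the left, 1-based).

Weights: 1 be L, 2 plo L, 3 pi L, 4 po L, 5 ko: H, 6 ga: H, 7 mop H, 8 dus H.
Parse left to right (heavy = foot alone; LL = one foot; stranded L unfooted): (ˈbe.plo) (ˈpi.po) (ˈko:) (ˈga:) (ˈmop) (ˈdus).
Foot heads: 1, 3, 5, 6, 7, 8.
Primary stress on the rightmost head = syllable 8.
Primary stress: syllable 8 → be.plo.pi.po.ko:.ga:.mop.ˈdus.

8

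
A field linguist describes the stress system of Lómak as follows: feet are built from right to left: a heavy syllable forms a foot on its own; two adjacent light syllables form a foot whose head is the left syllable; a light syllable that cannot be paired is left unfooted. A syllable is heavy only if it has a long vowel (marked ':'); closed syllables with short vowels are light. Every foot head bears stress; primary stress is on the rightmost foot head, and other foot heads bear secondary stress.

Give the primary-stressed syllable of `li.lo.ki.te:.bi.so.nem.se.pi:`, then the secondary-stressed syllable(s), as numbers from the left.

primary 9, secondary 2, 4, 5, 7

Weights: 1 li L, 2 lo L, 3 ki L, 4 te: H, 5 bi L, 6 so L, 7 nem L, 8 se L, 9 pi: H.
Parse right to left (heavy = foot alone; LL = one foot; stranded L unfooted): li (ˈlo.ki) (ˈte:) (ˈbi.so) (ˈnem.se) (ˈpi:).
Foot heads: 2, 4, 5, 7, 9.
Primary stress on the rightmost head = syllable 9.
Secondary stress on 2, 4, 5, 7: li.ˌlo.ki.ˌte:.ˌbi.so.ˌnem.se.ˈpi:.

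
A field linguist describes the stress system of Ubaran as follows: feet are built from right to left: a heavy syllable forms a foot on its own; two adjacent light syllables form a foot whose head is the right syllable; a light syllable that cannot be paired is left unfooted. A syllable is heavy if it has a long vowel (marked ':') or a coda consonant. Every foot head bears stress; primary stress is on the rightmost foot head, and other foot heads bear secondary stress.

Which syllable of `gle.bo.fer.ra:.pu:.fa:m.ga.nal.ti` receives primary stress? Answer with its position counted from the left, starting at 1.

8

Weights: 1 gle L, 2 bo L, 3 fer H, 4 ra: H, 5 pu: H, 6 fa:m H, 7 ga L, 8 nal H, 9 ti L.
Parse right to left (heavy = foot alone; LL = one foot; stranded L unfooted): (gle.ˈbo) (ˈfer) (ˈra:) (ˈpu:) (ˈfa:m) ga (ˈnal) ti.
Foot heads: 2, 3, 4, 5, 6, 8.
Primary stress on the rightmost head = syllable 8.
Primary stress: syllable 8 → gle.bo.fer.ra:.pu:.fa:m.ga.ˈnal.ti.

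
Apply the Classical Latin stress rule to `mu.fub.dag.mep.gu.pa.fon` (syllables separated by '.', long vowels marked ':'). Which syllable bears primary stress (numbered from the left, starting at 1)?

5

Classical Latin: stress the penult if heavy (long vowel or closed), else the antepenult.
Weights: 5 gu L, 6 pa L, 7 fon H.
The penult (syllable 6, pa) is light, so stress falls on the antepenult (syllable 5, gu).
Stress on syllable 5: mu.fub.dag.mep.ˈgu.pa.fon.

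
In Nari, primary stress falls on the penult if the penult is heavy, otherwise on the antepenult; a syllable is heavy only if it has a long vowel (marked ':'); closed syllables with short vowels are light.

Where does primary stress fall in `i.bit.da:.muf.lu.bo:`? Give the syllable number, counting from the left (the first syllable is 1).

4

Weights: 4 muf L, 5 lu L, 6 bo: H.
The penult (syllable 5, lu) is light, so stress falls on the antepenult (syllable 4, muf).
Primary stress: syllable 4 → i.bit.da:.ˈmuf.lu.bo:.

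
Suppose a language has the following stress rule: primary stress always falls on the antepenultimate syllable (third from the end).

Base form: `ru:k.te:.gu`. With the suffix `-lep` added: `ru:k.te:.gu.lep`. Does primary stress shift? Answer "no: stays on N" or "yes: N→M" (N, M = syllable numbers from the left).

Base `ru:k.te:.gu` (3 syllables):
  The word has 3 syllables; the antepenultimate syllable (third from the end) is syllable 1 (ru:k).
  → primary stress on syllable 1.
Suffixed `ru:k.te:.gu.lep` (4 syllables):
  The word has 4 syllables; the antepenultimate syllable (third from the end) is syllable 2 (te:).
  → primary stress on syllable 2.

yes: 1→2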